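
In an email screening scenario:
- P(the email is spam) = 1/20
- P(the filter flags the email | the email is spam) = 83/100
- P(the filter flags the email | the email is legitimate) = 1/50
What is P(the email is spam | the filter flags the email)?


Using Bayes' theorem:
P(A|B) = P(B|A)·P(A) / P(B)

P(the filter flags the email) = 83/100 × 1/20 + 1/50 × 19/20
= 83/2000 + 19/1000 = 121/2000

P(the email is spam|the filter flags the email) = (83/2000) / (121/2000) = 83/121

P(the email is spam|the filter flags the email) = 83/121 ≈ 68.60%


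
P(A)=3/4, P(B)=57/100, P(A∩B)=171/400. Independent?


P(A)×P(B) = 171/400
P(A∩B) = 171/400
Equal ✓ → Independent

Yes, independent


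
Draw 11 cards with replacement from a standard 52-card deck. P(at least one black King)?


P(not a black King) = 50/52 = 25/26
P(none in 11 draws) = (25/26)^11 = 2384185791015625/3670344486987776
P(≥1 black King) = 1 - 2384185791015625/3670344486987776 = 1286158695972151/3670344486987776

P = 1286158695972151/3670344486987776 ≈ 35.04%


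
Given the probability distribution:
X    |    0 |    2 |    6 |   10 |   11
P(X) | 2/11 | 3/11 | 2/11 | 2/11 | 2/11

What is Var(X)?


E[X] = 60/11
E[X²] = 526/11
Var(X) = E[X²] - (E[X])² = 526/11 - 3600/121 = 2186/121

Var(X) = 2186/121 ≈ 18.0661


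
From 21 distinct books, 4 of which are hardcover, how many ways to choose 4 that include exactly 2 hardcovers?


Choose 2 of the 4 hardcovers and 2 of the other 17 books:
C(4,2)×C(17,2) = 6×136 = 816

816


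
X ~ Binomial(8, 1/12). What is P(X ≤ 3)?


P(X ≤ 3) = Σ P(X=i) for i=0..3
P(X=0) = 214358881/429981696
P(X=1) = 19487171/53747712
P(X=2) = 12400927/107495424
P(X=3) = 1127357/53747712
Sum = 428878813/429981696

P(X ≤ 3) = 428878813/429981696 ≈ 99.74%


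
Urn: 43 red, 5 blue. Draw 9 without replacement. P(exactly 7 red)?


Hypergeometric: C(43,7)×C(5,2)/C(48,9)
= 32224114×10/1677106640 = 9139/47564

P(X=7) = 9139/47564 ≈ 19.21%


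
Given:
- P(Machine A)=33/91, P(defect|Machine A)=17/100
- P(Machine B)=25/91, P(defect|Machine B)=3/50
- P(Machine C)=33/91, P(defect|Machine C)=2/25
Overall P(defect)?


P(B) = Σ P(B|Aᵢ)×P(Aᵢ)
  17/100×33/91 = 561/9100
  3/50×25/91 = 3/182
  2/25×33/91 = 66/2275
Sum = 3/28

P(defect) = 3/28 ≈ 10.71%


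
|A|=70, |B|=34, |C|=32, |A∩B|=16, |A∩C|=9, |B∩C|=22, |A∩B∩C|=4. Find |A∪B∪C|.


|A∪B∪C| = 70+34+32-16-9-22+4 = 93

|A∪B∪C| = 93


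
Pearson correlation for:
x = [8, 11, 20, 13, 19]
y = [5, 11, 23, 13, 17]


n=5, Σx=71, Σy=69, Σxy=1113, Σx²=1115, Σy²=1133
r = (5×1113 - 71×69)/√((5×1115 - 71²)(5×1133 - 69²))
= 666/√(534×904) = 666/√482736 ≈ 666/694.7921 ≈ 0.9586

r ≈ 0.9586


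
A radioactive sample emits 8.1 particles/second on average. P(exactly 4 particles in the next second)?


Poisson(λ=8.1): P(X=4) = e^(-λ)×λ^k/k!
= e^(-8.1) × 8.1^4 / 4!
≈ 0.0003035391381 × 4304.6721 / 24 ≈ 0.054443

P(X=4) ≈ 0.054443 ≈ 5.44%


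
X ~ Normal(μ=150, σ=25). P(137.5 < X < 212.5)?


z₁=(137.5-150)/25=-0.5, z₂=(212.5-150)/25=2.5
P = Φ(2.5) - Φ(-0.5) = 0.993790 - 0.308538 = 0.685252 ≈ 0.6853

P(137.5 < X < 212.5) ≈ 0.6853


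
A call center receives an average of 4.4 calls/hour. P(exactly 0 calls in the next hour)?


Poisson(λ=4.4): P(X=0) = e^(-λ)×λ^k/k!
= e^(-4.4) × 4.4^0 / 0!
≈ 0.0122773399 × 1 / 1 ≈ 0.012277

P(X=0) ≈ 0.012277 ≈ 1.23%


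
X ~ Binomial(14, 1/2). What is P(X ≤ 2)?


P(X ≤ 2) = Σ P(X=i) for i=0..2
P(X=0) = 1/16384
P(X=1) = 7/8192
P(X=2) = 91/16384
Sum = 53/8192

P(X ≤ 2) = 53/8192 ≈ 0.65%


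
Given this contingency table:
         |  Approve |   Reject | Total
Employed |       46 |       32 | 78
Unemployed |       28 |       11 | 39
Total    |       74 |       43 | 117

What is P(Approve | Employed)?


P(Approve | Employed) = 46/(46+32) = 46/78 = 23/39

P(Approve|Employed) = 23/39 ≈ 58.97%


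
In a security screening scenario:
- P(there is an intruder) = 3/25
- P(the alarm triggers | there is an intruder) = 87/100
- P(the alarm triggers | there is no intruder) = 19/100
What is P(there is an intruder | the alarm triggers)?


Using Bayes' theorem:
P(A|B) = P(B|A)·P(A) / P(B)

P(the alarm triggers) = 87/100 × 3/25 + 19/100 × 22/25
= 261/2500 + 209/1250 = 679/2500

P(there is an intruder|the alarm triggers) = (261/2500) / (679/2500) = 261/679

P(there is an intruder|the alarm triggers) = 261/679 ≈ 38.44%


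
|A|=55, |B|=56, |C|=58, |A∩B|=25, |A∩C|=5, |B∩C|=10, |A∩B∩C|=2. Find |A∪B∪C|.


|A∪B∪C| = 55+56+58-25-5-10+2 = 131

|A∪B∪C| = 131


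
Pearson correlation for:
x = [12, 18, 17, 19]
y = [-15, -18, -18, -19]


n=4, Σx=66, Σy=-70, Σxy=-1171, Σx²=1118, Σy²=1234
r = (4×(-1171) - 66×(-70))/√((4×1118 - 66²)(4×1234 - (-70)²))
= -64/√(116×36) = -64/√4176 ≈ -64/64.6220 ≈ -0.9904

r ≈ -0.9904


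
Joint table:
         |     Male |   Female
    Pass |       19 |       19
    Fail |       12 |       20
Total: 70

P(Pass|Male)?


P(Pass|Male) = 19/(19+12) = 19/31

P = 19/31 ≈ 61.29%


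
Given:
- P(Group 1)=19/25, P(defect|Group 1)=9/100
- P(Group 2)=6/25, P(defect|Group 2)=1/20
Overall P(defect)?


P(B) = Σ P(B|Aᵢ)×P(Aᵢ)
  9/100×19/25 = 171/2500
  1/20×6/25 = 3/250
Sum = 201/2500

P(defect) = 201/2500 ≈ 8.04%


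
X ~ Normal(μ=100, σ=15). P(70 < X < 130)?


z₁=(70-100)/15=-2.0, z₂=(130-100)/15=2.0
P = Φ(2.0) - Φ(-2.0) = 0.977250 - 0.022750 = 0.954500 ≈ 0.9545

P(70 < X < 130) ≈ 0.9545


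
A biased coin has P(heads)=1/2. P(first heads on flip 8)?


Geometric: P(X=8) = (1-p)^(k-1)×p = (1/2)^7×1/2 = 1/256

P(X=8) = 1/256 ≈ 0.39%


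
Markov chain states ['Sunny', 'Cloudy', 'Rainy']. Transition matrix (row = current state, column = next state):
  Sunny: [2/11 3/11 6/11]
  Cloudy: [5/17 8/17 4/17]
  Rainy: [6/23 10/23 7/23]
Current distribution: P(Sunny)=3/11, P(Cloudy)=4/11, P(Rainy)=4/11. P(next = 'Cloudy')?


P(next=Cloudy) = Σᵢ P(now=i)×P(i→Cloudy)
= 3/11×3/11 + 4/11×8/17 + 4/11×10/23
= 9/121 + 32/187 + 40/253 = 19095/47311

P = 19095/47311 ≈ 0.4036


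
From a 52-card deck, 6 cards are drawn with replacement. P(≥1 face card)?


P(not a face card) = 40/52 = 10/13
P(none in 6 draws) = (10/13)^6 = 1000000/4826809
P(≥1 face card) = 1 - 1000000/4826809 = 3826809/4826809

P = 3826809/4826809 ≈ 79.28%


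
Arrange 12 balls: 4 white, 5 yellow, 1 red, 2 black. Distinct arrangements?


12!/(4!×5!×1!×2!) = 83160

83160


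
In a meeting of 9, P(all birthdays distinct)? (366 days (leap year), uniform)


P(all different) = Π(366-i)/366 for i=0..8
= (366/366)×(365/366)×...×(358/366)
= 0.905624

P ≈ 0.9056 ≈ 90.56%


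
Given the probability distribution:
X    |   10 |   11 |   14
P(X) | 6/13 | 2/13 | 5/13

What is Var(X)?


E[X] = 152/13
E[X²] = 1822/13
Var(X) = E[X²] - (E[X])² = 1822/13 - 23104/169 = 582/169

Var(X) = 582/169 ≈ 3.4438


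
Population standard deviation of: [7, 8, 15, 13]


Mean = 43/4
  (7-43/4)²=225/16
  (8-43/4)²=121/16
  (15-43/4)²=289/16
  (13-43/4)²=81/16
Σ(x-μ)² = 179/4
σ² = (179/4)/4 = 179/16

σ = √(179/16) ≈ 3.3448


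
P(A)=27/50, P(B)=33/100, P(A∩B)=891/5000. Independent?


P(A)×P(B) = 891/5000
P(A∩B) = 891/5000
Equal ✓ → Independent

Yes, independent


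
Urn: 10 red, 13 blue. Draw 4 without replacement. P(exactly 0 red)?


Hypergeometric: C(10,0)×C(13,4)/C(23,4)
= 1×715/8855 = 13/161

P(X=0) = 13/161 ≈ 8.07%


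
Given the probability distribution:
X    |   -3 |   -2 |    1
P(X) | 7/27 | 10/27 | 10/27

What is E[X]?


E[X] = Σ x·P(X=x)
= (-3)×(7/27) + (-2)×(10/27) + (1)×(10/27)
= -31/27

E[X] = -31/27


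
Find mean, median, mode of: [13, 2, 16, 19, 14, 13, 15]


Sorted: [2, 13, 13, 14, 15, 16, 19]
Mean = 92/7
Median = 14
Freq: {13: 2, 2: 1, 16: 1, 19: 1, 14: 1, 15: 1}
Mode: [13]

Mean=92/7, Median=14, Mode=13


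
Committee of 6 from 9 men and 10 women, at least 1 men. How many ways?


Count by #men:
  1M,5W: C(9,1)×C(10,5)=2268
  2M,4W: C(9,2)×C(10,4)=7560
  3M,3W: C(9,3)×C(10,3)=10080
  4M,2W: C(9,4)×C(10,2)=5670
  5M,1W: C(9,5)×C(10,1)=1260
  6M,0W: C(9,6)×C(10,0)=84
Total = 26922

26922


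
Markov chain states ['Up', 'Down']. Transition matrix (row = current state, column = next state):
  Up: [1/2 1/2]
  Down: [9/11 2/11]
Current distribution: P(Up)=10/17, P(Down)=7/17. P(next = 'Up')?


P(next=Up) = Σᵢ P(now=i)×P(i→Up)
= 10/17×1/2 + 7/17×9/11
= 5/17 + 63/187 = 118/187

P = 118/187 ≈ 0.6310


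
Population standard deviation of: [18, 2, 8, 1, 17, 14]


Mean = 60/6 = 10
  (18-10)²=64
  (2-10)²=64
  (8-10)²=4
  (1-10)²=81
  (17-10)²=49
  (14-10)²=16
Σ(x-μ)² = 278
σ² = 278/6 = 139/3

σ = √(139/3) ≈ 6.8069


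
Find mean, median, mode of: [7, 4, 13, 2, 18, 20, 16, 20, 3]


Sorted: [2, 3, 4, 7, 13, 16, 18, 20, 20]
Mean = 103/9
Median = 13
Freq: {7: 1, 4: 1, 13: 1, 2: 1, 18: 1, 20: 2, 16: 1, 3: 1}
Mode: [20]

Mean=103/9, Median=13, Mode=20


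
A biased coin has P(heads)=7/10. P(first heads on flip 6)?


Geometric: P(X=6) = (1-p)^(k-1)×p = (3/10)^5×7/10 = 1701/1000000

P(X=6) = 1701/1000000 ≈ 0.17%


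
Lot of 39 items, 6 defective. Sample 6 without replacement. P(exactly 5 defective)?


Hypergeometric: C(6,5)×C(33,1)/C(39,6)
= 6×33/3262623 = 66/1087541

P(X=5) = 66/1087541 ≈ 0.01%


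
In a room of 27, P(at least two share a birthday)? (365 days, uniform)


P(all different) = Π(365-i)/365 for i=0..26
= 0.373141
P(match) = 1 - 0.373141 = 0.626859

P ≈ 0.6269 ≈ 62.69%


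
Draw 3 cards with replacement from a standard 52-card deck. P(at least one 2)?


P(not a 2) = 48/52 = 12/13
P(none in 3 draws) = (12/13)^3 = 1728/2197
P(≥1 2) = 1 - 1728/2197 = 469/2197

P = 469/2197 ≈ 21.35%


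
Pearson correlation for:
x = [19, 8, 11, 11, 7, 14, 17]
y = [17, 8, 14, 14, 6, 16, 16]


n=7, Σx=87, Σy=91, Σxy=1233, Σx²=1201, Σy²=1293
r = (7×1233 - 87×91)/√((7×1201 - 87²)(7×1293 - 91²))
= 714/√(838×770) = 714/√645260 ≈ 714/803.2808 ≈ 0.8889

r ≈ 0.8889


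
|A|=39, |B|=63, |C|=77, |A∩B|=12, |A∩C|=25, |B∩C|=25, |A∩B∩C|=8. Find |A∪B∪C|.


|A∪B∪C| = 39+63+77-12-25-25+8 = 125

|A∪B∪C| = 125


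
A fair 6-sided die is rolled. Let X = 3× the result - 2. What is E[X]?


E[die] = (1+6)/2 = 7/2
E[X] = 3×7/2 - 2 = 17/2

E[X] = 17/2


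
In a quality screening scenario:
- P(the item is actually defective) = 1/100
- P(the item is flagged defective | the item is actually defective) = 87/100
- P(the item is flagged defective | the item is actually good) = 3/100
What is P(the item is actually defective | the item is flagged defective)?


Using Bayes' theorem:
P(A|B) = P(B|A)·P(A) / P(B)

P(the item is flagged defective) = 87/100 × 1/100 + 3/100 × 99/100
= 87/10000 + 297/10000 = 24/625

P(the item is actually defective|the item is flagged defective) = (87/10000) / (24/625) = 29/128

P(the item is actually defective|the item is flagged defective) = 29/128 ≈ 22.66%


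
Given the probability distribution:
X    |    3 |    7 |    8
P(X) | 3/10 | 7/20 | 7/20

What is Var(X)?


E[X] = 123/20
E[X²] = 169/4
Var(X) = E[X²] - (E[X])² = 169/4 - 15129/400 = 1771/400

Var(X) = 1771/400 ≈ 4.4275


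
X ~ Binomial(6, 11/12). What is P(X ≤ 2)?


P(X ≤ 2) = Σ P(X=i) for i=0..2
P(X=0) = 1/2985984
P(X=1) = 11/497664
P(X=2) = 605/995328
Sum = 941/1492992

P(X ≤ 2) = 941/1492992 ≈ 0.06%


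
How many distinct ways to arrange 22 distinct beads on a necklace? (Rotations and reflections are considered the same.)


Free circular arrangements: rotations and reflections both identified.
(n-1)!/2 = 21!/2 = 51090942171709440000/2 = 25545471085854720000

25545471085854720000


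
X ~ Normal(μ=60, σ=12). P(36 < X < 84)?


z₁=(36-60)/12=-2.0, z₂=(84-60)/12=2.0
P = Φ(2.0) - Φ(-2.0) = 0.977250 - 0.022750 = 0.954500 ≈ 0.9545

P(36 < X < 84) ≈ 0.9545


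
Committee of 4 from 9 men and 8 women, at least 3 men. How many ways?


Count by #men:
  3M,1W: C(9,3)×C(8,1)=672
  4M,0W: C(9,4)×C(8,0)=126
Total = 798

798


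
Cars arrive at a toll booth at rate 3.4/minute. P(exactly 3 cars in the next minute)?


Poisson(λ=3.4): P(X=3) = e^(-λ)×λ^k/k!
= e^(-3.4) × 3.4^3 / 3!
≈ 0.03337326996 × 39.304 / 6 ≈ 0.218617

P(X=3) ≈ 0.218617 ≈ 21.86%


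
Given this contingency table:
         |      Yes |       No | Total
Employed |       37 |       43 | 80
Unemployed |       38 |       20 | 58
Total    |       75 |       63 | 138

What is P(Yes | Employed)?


P(Yes | Employed) = 37/(37+43) = 37/80

P(Yes|Employed) = 37/80 ≈ 46.25%


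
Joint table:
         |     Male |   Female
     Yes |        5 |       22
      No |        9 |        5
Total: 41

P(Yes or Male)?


P(Yes∨Male) = P(Yes) + P(Male) - P(Yes∧Male)
= (27 + 14 - 5)/41 = 36/41

P = 36/41 ≈ 87.80%


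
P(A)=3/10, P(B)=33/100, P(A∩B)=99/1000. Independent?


P(A)×P(B) = 99/1000
P(A∩B) = 99/1000
Equal ✓ → Independent

Yes, independent


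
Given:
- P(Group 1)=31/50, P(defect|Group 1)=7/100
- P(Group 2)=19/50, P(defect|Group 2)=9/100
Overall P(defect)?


P(B) = Σ P(B|Aᵢ)×P(Aᵢ)
  7/100×31/50 = 217/5000
  9/100×19/50 = 171/5000
Sum = 97/1250

P(defect) = 97/1250 ≈ 7.76%


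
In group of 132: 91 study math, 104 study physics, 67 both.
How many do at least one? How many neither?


|A∪B| = 91+104-67 = 128
Neither = 132-128 = 4

At least one: 128; Neither: 4


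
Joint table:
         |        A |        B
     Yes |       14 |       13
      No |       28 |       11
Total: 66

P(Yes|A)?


P(Yes|A) = 14/(14+28) = 14/42 = 1/3

P = 1/3 ≈ 33.33%


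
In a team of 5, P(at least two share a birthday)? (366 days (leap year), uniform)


P(all different) = Π(366-i)/366 for i=0..4
= 0.972938
P(match) = 1 - 0.972938 = 0.027062

P ≈ 0.0271 ≈ 2.71%


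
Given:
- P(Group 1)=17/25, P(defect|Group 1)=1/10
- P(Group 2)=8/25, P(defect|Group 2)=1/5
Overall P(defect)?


P(B) = Σ P(B|Aᵢ)×P(Aᵢ)
  1/10×17/25 = 17/250
  1/5×8/25 = 8/125
Sum = 33/250

P(defect) = 33/250 ≈ 13.20%


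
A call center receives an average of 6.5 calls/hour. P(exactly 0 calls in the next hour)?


Poisson(λ=6.5): P(X=0) = e^(-λ)×λ^k/k!
= e^(-6.5) × 6.5^0 / 0!
≈ 0.001503439193 × 1 / 1 ≈ 0.001503

P(X=0) ≈ 0.001503 ≈ 0.15%


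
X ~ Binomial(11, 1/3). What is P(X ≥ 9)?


P(X ≥ 9) = Σ P(X=i) for i=9..11
P(X=9) = 220/177147
P(X=10) = 22/177147
P(X=11) = 1/177147
Sum = 1/729

P(X ≥ 9) = 1/729 ≈ 0.14%


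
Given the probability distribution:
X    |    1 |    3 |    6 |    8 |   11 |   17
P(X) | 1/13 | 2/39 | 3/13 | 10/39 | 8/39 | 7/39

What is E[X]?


E[X] = Σ x·P(X=x)
= (1)×(1/13) + (3)×(2/39) + (6)×(3/13) + (8)×(10/39) + (11)×(8/39) + (17)×(7/39)
= 350/39

E[X] = 350/39


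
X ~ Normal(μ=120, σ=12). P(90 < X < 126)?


z₁=(90-120)/12=-2.5, z₂=(126-120)/12=0.5
P = Φ(0.5) - Φ(-2.5) = 0.691462 - 0.006210 = 0.685252 ≈ 0.6853

P(90 < X < 126) ≈ 0.6853


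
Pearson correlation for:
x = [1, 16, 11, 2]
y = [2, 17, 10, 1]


n=4, Σx=30, Σy=30, Σxy=386, Σx²=382, Σy²=394
r = (4×386 - 30×30)/√((4×382 - 30²)(4×394 - 30²))
= 644/√(628×676) = 644/√424528 ≈ 644/651.5581 ≈ 0.9884

r ≈ 0.9884


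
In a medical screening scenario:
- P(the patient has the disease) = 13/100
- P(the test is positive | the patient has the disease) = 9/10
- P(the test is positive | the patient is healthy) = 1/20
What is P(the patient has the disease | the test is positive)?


Using Bayes' theorem:
P(A|B) = P(B|A)·P(A) / P(B)

P(the test is positive) = 9/10 × 13/100 + 1/20 × 87/100
= 117/1000 + 87/2000 = 321/2000

P(the patient has the disease|the test is positive) = (117/1000) / (321/2000) = 78/107

P(the patient has the disease|the test is positive) = 78/107 ≈ 72.90%


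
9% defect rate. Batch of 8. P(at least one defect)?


P(all good) = (91/100)^8 = 4702525276151521/10000000000000000
P(≥1 defect) = 5297474723848479/10000000000000000

P = 5297474723848479/10000000000000000 ≈ 52.97%


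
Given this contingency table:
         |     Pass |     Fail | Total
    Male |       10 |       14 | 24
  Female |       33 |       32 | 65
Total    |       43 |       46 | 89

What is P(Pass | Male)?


P(Pass | Male) = 10/(10+14) = 10/24 = 5/12

P(Pass|Male) = 5/12 ≈ 41.67%


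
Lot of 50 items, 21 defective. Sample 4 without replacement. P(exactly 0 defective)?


Hypergeometric: C(21,0)×C(29,4)/C(50,4)
= 1×23751/230300 = 3393/32900

P(X=0) = 3393/32900 ≈ 10.31%


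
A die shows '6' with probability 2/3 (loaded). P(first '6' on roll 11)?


Geometric: P(X=11) = (1-p)^(k-1)×p = (1/3)^10×2/3 = 2/177147

P(X=11) = 2/177147 ≈ 0.00%


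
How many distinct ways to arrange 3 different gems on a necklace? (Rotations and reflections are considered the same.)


Free circular arrangements: rotations and reflections both identified.
(n-1)!/2 = 2!/2 = 2/2 = 1

1


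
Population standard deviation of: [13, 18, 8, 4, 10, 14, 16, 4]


Mean = 87/8
  (13-87/8)²=289/64
  (18-87/8)²=3249/64
  (8-87/8)²=529/64
  (4-87/8)²=3025/64
  (10-87/8)²=49/64
  (14-87/8)²=625/64
  (16-87/8)²=1681/64
  (4-87/8)²=3025/64
Σ(x-μ)² = 1559/8
σ² = (1559/8)/8 = 1559/64

σ = √(1559/64) ≈ 4.9355


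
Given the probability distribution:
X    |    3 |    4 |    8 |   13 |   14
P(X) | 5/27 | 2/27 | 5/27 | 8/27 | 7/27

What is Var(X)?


E[X] = 265/27
E[X²] = 3121/27
Var(X) = E[X²] - (E[X])² = 3121/27 - 70225/729 = 14042/729

Var(X) = 14042/729 ≈ 19.2620


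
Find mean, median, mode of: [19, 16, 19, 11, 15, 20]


Sorted: [11, 15, 16, 19, 19, 20]
Mean = 100/6 = 50/3
Median = 35/2
Freq: {19: 2, 16: 1, 11: 1, 15: 1, 20: 1}
Mode: [19]

Mean=50/3, Median=35/2, Mode=19


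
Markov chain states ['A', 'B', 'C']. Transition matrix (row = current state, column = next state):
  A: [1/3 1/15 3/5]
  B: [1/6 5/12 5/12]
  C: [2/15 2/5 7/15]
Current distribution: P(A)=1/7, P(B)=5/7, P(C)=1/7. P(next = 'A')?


P(next=A) = Σᵢ P(now=i)×P(i→A)
= 1/7×1/3 + 5/7×1/6 + 1/7×2/15
= 1/21 + 5/42 + 2/105 = 13/70

P = 13/70 ≈ 0.1857


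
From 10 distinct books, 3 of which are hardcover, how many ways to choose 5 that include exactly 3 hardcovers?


Choose 3 of the 3 hardcovers and 2 of the other 7 books:
C(3,3)×C(7,2) = 1×21 = 21

21


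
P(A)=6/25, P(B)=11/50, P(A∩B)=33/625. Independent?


P(A)×P(B) = 33/625
P(A∩B) = 33/625
Equal ✓ → Independent

Yes, independent


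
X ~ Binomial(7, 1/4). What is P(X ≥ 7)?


P(X ≥ 7) = Σ P(X=i) for i=7..7
P(X=7) = 1/16384
Sum = 1/16384

P(X ≥ 7) = 1/16384 ≈ 0.01%


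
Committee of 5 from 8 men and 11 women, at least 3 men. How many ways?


Count by #men:
  3M,2W: C(8,3)×C(11,2)=3080
  4M,1W: C(8,4)×C(11,1)=770
  5M,0W: C(8,5)×C(11,0)=56
Total = 3906

3906


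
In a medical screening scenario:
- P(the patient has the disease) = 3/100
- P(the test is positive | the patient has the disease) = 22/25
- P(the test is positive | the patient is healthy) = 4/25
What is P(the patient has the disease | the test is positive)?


Using Bayes' theorem:
P(A|B) = P(B|A)·P(A) / P(B)

P(the test is positive) = 22/25 × 3/100 + 4/25 × 97/100
= 33/1250 + 97/625 = 227/1250

P(the patient has the disease|the test is positive) = (33/1250) / (227/1250) = 33/227

P(the patient has the disease|the test is positive) = 33/227 ≈ 14.54%


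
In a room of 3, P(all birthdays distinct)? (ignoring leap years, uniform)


P(all different) = Π(365-i)/365 for i=0..2
= (365/365)×(364/365)×...×(363/365)
= 0.991796

P ≈ 0.9918 ≈ 99.18%


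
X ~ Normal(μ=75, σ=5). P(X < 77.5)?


z = (77.5-75)/5 = 0.5
P(Z < 0.5) = 0.6915

P(X < 77.5) ≈ 0.6915


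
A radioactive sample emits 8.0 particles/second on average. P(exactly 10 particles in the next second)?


Poisson(λ=8.0): P(X=10) = e^(-λ)×λ^k/k!
= e^(-8.0) × 8.0^10 / 10!
≈ 0.0003354626279 × 1073741824 / 3628800 ≈ 0.099262

P(X=10) ≈ 0.099262 ≈ 9.93%


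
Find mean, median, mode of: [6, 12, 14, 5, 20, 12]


Sorted: [5, 6, 12, 12, 14, 20]
Mean = 69/6 = 23/2
Median = 12
Freq: {6: 1, 12: 2, 14: 1, 5: 1, 20: 1}
Mode: [12]

Mean=23/2, Median=12, Mode=12


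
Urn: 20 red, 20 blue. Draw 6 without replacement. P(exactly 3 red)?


Hypergeometric: C(20,3)×C(20,3)/C(40,6)
= 1140×1140/3838380 = 1140/3367

P(X=3) = 1140/3367 ≈ 33.86%


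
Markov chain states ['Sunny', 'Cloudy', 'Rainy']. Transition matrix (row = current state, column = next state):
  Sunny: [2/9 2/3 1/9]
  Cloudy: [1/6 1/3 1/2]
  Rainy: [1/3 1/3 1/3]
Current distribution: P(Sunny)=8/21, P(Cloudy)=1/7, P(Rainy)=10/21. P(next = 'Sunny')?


P(next=Sunny) = Σᵢ P(now=i)×P(i→Sunny)
= 8/21×2/9 + 1/7×1/6 + 10/21×1/3
= 16/189 + 1/42 + 10/63 = 101/378

P = 101/378 ≈ 0.2672


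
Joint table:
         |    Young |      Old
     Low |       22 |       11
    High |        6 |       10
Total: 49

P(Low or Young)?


P(Low∨Young) = P(Low) + P(Young) - P(Low∧Young)
= (33 + 28 - 22)/49 = 39/49

P = 39/49 ≈ 79.59%


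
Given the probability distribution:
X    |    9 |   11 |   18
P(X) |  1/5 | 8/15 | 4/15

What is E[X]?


E[X] = Σ x·P(X=x)
= (9)×(1/5) + (11)×(8/15) + (18)×(4/15)
= 187/15

E[X] = 187/15


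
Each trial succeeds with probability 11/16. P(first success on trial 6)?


Geometric: P(X=6) = (1-p)^(k-1)×p = (5/16)^5×11/16 = 34375/16777216

P(X=6) = 34375/16777216 ≈ 0.20%


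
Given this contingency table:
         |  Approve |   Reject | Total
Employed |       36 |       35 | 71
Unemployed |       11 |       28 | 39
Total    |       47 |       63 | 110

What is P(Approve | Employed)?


P(Approve | Employed) = 36/(36+35) = 36/71

P(Approve|Employed) = 36/71 ≈ 50.70%


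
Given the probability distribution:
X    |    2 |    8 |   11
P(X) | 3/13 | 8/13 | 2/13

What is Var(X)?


E[X] = 92/13
E[X²] = 766/13
Var(X) = E[X²] - (E[X])² = 766/13 - 8464/169 = 1494/169

Var(X) = 1494/169 ≈ 8.8402


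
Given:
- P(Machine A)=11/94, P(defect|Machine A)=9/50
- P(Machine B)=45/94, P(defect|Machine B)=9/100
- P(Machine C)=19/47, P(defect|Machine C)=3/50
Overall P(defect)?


P(B) = Σ P(B|Aᵢ)×P(Aᵢ)
  9/50×11/94 = 99/4700
  9/100×45/94 = 81/1880
  3/50×19/47 = 57/2350
Sum = 831/9400

P(defect) = 831/9400 ≈ 8.84%


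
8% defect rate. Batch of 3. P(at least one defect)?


P(all good) = (23/25)^3 = 12167/15625
P(≥1 defect) = 3458/15625

P = 3458/15625 ≈ 22.13%


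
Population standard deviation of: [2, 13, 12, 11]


Mean = 38/4 = 19/2
  (2-19/2)²=225/4
  (13-19/2)²=49/4
  (12-19/2)²=25/4
  (11-19/2)²=9/4
Σ(x-μ)² = 77
σ² = 77/4

σ = √(77/4) ≈ 4.3875


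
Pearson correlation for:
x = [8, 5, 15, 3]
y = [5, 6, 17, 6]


n=4, Σx=31, Σy=34, Σxy=343, Σx²=323, Σy²=386
r = (4×343 - 31×34)/√((4×323 - 31²)(4×386 - 34²))
= 318/√(331×388) = 318/√128428 ≈ 318/358.3685 ≈ 0.8874

r ≈ 0.8874


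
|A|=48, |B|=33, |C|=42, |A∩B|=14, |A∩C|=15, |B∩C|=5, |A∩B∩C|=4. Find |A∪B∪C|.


|A∪B∪C| = 48+33+42-14-15-5+4 = 93

|A∪B∪C| = 93


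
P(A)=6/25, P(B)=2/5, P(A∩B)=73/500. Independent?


P(A)×P(B) = 12/125
P(A∩B) = 73/500
Not equal → NOT independent

No, not independent


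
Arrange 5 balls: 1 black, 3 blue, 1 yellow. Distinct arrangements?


5!/(1!×3!×1!) = 20

20


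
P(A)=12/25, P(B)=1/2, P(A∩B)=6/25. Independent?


P(A)×P(B) = 6/25
P(A∩B) = 6/25
Equal ✓ → Independent

Yes, independent


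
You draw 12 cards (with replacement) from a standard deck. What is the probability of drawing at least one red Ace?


P(not a red Ace) = 50/52 = 25/26
P(none in 12 draws) = (25/26)^12 = 59604644775390625/95428956661682176
P(≥1 red Ace) = 1 - 59604644775390625/95428956661682176 = 35824311886291551/95428956661682176

P = 35824311886291551/95428956661682176 ≈ 37.54%


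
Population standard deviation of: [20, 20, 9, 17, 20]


Mean = 86/5
  (20-86/5)²=196/25
  (20-86/5)²=196/25
  (9-86/5)²=1681/25
  (17-86/5)²=1/25
  (20-86/5)²=196/25
Σ(x-μ)² = 454/5
σ² = (454/5)/5 = 454/25

σ = √(454/25) ≈ 4.2615


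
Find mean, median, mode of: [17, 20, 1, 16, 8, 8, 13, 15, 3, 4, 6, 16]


Sorted: [1, 3, 4, 6, 8, 8, 13, 15, 16, 16, 17, 20]
Mean = 127/12
Median = 21/2
Freq: {17: 1, 20: 1, 1: 1, 16: 2, 8: 2, 13: 1, 15: 1, 3: 1, 4: 1, 6: 1}
Mode: [8, 16]

Mean=127/12, Median=21/2, Mode=[8, 16]


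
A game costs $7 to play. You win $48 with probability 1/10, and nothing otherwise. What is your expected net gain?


E[gain] = (48-7)×1/10 + (-7)×9/10
= 41/10 - 63/10 = -11/5

Expected net gain = $-11/5 ≈ $-2.20


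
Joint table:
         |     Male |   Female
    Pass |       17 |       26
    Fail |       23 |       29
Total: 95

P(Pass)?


P(Pass) = (17+26)/95 = 43/95

P(Pass) = 43/95 ≈ 45.26%


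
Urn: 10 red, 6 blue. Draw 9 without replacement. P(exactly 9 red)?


Hypergeometric: C(10,9)×C(6,0)/C(16,9)
= 10×1/11440 = 1/1144

P(X=9) = 1/1144 ≈ 0.09%


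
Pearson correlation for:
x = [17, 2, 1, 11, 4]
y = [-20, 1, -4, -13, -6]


n=5, Σx=35, Σy=-42, Σxy=-509, Σx²=431, Σy²=622
r = (5×(-509) - 35×(-42))/√((5×431 - 35²)(5×622 - (-42)²))
= -1075/√(930×1346) = -1075/√1251780 ≈ -1075/1118.8297 ≈ -0.9608

r ≈ -0.9608


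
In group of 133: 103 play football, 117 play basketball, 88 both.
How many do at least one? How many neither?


|A∪B| = 103+117-88 = 132
Neither = 133-132 = 1

At least one: 132; Neither: 1


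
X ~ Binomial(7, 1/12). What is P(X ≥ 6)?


P(X ≥ 6) = Σ P(X=i) for i=6..7
P(X=6) = 77/35831808
P(X=7) = 1/35831808
Sum = 13/5971968

P(X ≥ 6) = 13/5971968 ≈ 0.00%


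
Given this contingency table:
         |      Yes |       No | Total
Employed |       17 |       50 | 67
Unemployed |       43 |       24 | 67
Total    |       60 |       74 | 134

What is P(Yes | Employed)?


P(Yes | Employed) = 17/(17+50) = 17/67

P(Yes|Employed) = 17/67 ≈ 25.37%


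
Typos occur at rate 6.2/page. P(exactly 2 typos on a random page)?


Poisson(λ=6.2): P(X=2) = e^(-λ)×λ^k/k!
= e^(-6.2) × 6.2^2 / 2!
≈ 0.002029430636 × 38.44 / 2 ≈ 0.039006

P(X=2) ≈ 0.039006 ≈ 3.90%


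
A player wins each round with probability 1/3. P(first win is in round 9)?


Geometric: P(X=9) = (1-p)^(k-1)×p = (2/3)^8×1/3 = 256/19683

P(X=9) = 256/19683 ≈ 1.30%


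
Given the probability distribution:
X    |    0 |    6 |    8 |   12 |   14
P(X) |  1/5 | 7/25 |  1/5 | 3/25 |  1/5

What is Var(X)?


E[X] = 188/25
E[X²] = 1984/25
Var(X) = E[X²] - (E[X])² = 1984/25 - 35344/625 = 14256/625

Var(X) = 14256/625 ≈ 22.8096


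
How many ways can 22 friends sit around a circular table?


Circular arrangements of 22 distinct objects: fix one position to break rotational symmetry.
(n-1)! = 21! = 51090942171709440000

51090942171709440000


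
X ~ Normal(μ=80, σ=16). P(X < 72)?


z = (72-80)/16 = -0.5
P(Z < -0.5) = 0.3085

P(X < 72) ≈ 0.3085


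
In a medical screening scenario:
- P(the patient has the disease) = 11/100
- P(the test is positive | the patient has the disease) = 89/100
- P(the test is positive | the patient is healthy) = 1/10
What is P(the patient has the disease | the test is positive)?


Using Bayes' theorem:
P(A|B) = P(B|A)·P(A) / P(B)

P(the test is positive) = 89/100 × 11/100 + 1/10 × 89/100
= 979/10000 + 89/1000 = 1869/10000

P(the patient has the disease|the test is positive) = (979/10000) / (1869/10000) = 11/21

P(the patient has the disease|the test is positive) = 11/21 ≈ 52.38%


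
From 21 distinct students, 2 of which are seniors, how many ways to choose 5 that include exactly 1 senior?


Choose 1 of the 2 seniors and 4 of the other 19 students:
C(2,1)×C(19,4) = 2×3876 = 7752

7752


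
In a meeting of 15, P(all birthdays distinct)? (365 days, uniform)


P(all different) = Π(365-i)/365 for i=0..14
= (365/365)×(364/365)×...×(351/365)
= 0.747099

P ≈ 0.7471 ≈ 74.71%


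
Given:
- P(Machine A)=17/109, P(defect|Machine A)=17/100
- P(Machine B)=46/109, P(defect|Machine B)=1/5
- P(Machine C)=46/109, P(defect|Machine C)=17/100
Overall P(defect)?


P(B) = Σ P(B|Aᵢ)×P(Aᵢ)
  17/100×17/109 = 289/10900
  1/5×46/109 = 46/545
  17/100×46/109 = 391/5450
Sum = 1991/10900

P(defect) = 1991/10900 ≈ 18.27%


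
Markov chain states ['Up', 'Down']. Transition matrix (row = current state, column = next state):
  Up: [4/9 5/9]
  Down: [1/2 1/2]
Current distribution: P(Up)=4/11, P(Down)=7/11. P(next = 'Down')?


P(next=Down) = Σᵢ P(now=i)×P(i→Down)
= 4/11×5/9 + 7/11×1/2
= 20/99 + 7/22 = 103/198

P = 103/198 ≈ 0.5202


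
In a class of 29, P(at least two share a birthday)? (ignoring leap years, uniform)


P(all different) = Π(365-i)/365 for i=0..28
= 0.319031
P(match) = 1 - 0.319031 = 0.680969

P ≈ 0.6810 ≈ 68.10%


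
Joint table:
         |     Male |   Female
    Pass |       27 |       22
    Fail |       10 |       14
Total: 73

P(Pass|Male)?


P(Pass|Male) = 27/(27+10) = 27/37

P = 27/37 ≈ 72.97%


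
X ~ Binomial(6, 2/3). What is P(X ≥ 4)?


P(X ≥ 4) = Σ P(X=i) for i=4..6
P(X=4) = 80/243
P(X=5) = 64/243
P(X=6) = 64/729
Sum = 496/729

P(X ≥ 4) = 496/729 ≈ 68.04%


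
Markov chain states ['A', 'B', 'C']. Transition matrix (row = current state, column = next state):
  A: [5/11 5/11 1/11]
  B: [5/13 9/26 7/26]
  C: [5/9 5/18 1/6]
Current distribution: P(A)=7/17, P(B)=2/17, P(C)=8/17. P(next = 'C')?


P(next=C) = Σᵢ P(now=i)×P(i→C)
= 7/17×1/11 + 2/17×7/26 + 8/17×1/6
= 7/187 + 7/221 + 4/51 = 1076/7293

P = 1076/7293 ≈ 0.1475


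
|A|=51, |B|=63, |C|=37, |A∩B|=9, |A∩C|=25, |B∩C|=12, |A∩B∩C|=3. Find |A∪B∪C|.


|A∪B∪C| = 51+63+37-9-25-12+3 = 108

|A∪B∪C| = 108


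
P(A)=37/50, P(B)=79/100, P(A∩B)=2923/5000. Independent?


P(A)×P(B) = 2923/5000
P(A∩B) = 2923/5000
Equal ✓ → Independent

Yes, independent


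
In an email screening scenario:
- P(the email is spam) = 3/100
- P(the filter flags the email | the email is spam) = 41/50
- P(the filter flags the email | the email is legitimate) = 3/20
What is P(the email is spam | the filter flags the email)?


Using Bayes' theorem:
P(A|B) = P(B|A)·P(A) / P(B)

P(the filter flags the email) = 41/50 × 3/100 + 3/20 × 97/100
= 123/5000 + 291/2000 = 1701/10000

P(the email is spam|the filter flags the email) = (123/5000) / (1701/10000) = 82/567

P(the email is spam|the filter flags the email) = 82/567 ≈ 14.46%


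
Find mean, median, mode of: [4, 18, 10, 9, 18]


Sorted: [4, 9, 10, 18, 18]
Mean = 59/5
Median = 10
Freq: {4: 1, 18: 2, 10: 1, 9: 1}
Mode: [18]

Mean=59/5, Median=10, Mode=18


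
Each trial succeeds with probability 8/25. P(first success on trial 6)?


Geometric: P(X=6) = (1-p)^(k-1)×p = (17/25)^5×8/25 = 11358856/244140625

P(X=6) = 11358856/244140625 ≈ 4.65%


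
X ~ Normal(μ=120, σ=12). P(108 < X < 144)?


z₁=(108-120)/12=-1.0, z₂=(144-120)/12=2.0
P = Φ(2.0) - Φ(-1.0) = 0.977250 - 0.158655 = 0.818595 ≈ 0.8186

P(108 < X < 144) ≈ 0.8186


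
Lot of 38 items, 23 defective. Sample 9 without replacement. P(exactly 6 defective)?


Hypergeometric: C(23,6)×C(15,3)/C(38,9)
= 100947×455/163011640 = 43953/155992

P(X=6) = 43953/155992 ≈ 28.18%


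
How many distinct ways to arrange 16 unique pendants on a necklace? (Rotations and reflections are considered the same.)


Free circular arrangements: rotations and reflections both identified.
(n-1)!/2 = 15!/2 = 1307674368000/2 = 653837184000

653837184000


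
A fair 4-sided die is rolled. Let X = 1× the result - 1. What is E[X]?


E[die] = (1+4)/2 = 5/2
E[X] = 1×5/2 - 1 = 3/2

E[X] = 3/2


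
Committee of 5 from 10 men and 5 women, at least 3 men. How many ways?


Count by #men:
  3M,2W: C(10,3)×C(5,2)=1200
  4M,1W: C(10,4)×C(5,1)=1050
  5M,0W: C(10,5)×C(5,0)=252
Total = 2502

2502


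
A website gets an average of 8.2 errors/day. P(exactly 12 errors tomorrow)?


Poisson(λ=8.2): P(X=12) = e^(-λ)×λ^k/k!
= e^(-8.2) × 8.2^12 / 12!
≈ 0.00027465357 × 92420056270.3 / 479001600 ≈ 0.052993

P(X=12) ≈ 0.052993 ≈ 5.30%


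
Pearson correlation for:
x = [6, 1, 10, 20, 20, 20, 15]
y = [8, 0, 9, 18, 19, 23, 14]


n=7, Σx=92, Σy=91, Σxy=1548, Σx²=1562, Σy²=1555
r = (7×1548 - 92×91)/√((7×1562 - 92²)(7×1555 - 91²))
= 2464/√(2470×2604) = 2464/√6431880 ≈ 2464/2536.1151 ≈ 0.9716

r ≈ 0.9716


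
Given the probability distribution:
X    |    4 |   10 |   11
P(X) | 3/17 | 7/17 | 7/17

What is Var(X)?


E[X] = 159/17
E[X²] = 1595/17
Var(X) = E[X²] - (E[X])² = 1595/17 - 25281/289 = 1834/289

Var(X) = 1834/289 ≈ 6.3460


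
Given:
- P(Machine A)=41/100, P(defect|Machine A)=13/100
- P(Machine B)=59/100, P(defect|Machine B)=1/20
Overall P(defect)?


P(B) = Σ P(B|Aᵢ)×P(Aᵢ)
  13/100×41/100 = 533/10000
  1/20×59/100 = 59/2000
Sum = 207/2500

P(defect) = 207/2500 ≈ 8.28%


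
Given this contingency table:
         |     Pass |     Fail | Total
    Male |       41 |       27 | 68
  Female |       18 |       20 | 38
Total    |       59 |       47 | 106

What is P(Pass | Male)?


P(Pass | Male) = 41/(41+27) = 41/68

P(Pass|Male) = 41/68 ≈ 60.29%


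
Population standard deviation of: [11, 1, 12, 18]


Mean = 42/4 = 21/2
  (11-21/2)²=1/4
  (1-21/2)²=361/4
  (12-21/2)²=9/4
  (18-21/2)²=225/4
Σ(x-μ)² = 149
σ² = 149/4

σ = √(149/4) ≈ 6.1033


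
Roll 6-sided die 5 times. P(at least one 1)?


P(no 1)^5 = (5/6)^5 = 3125/7776
P(≥1) = 1 - 3125/7776 = 4651/7776

P = 4651/7776 ≈ 59.81%


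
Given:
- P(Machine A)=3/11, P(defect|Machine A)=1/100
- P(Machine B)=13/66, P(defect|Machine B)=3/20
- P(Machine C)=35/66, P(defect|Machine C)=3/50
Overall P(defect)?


P(B) = Σ P(B|Aᵢ)×P(Aᵢ)
  1/100×3/11 = 3/1100
  3/20×13/66 = 13/440
  3/50×35/66 = 7/220
Sum = 141/2200

P(defect) = 141/2200 ≈ 6.41%


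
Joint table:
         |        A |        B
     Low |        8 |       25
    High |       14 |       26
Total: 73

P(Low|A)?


P(Low|A) = 8/(8+14) = 8/22 = 4/11

P = 4/11 ≈ 36.36%


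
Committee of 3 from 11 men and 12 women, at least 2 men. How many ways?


Count by #men:
  2M,1W: C(11,2)×C(12,1)=660
  3M,0W: C(11,3)×C(12,0)=165
Total = 825

825


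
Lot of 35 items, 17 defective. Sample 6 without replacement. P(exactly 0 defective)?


Hypergeometric: C(17,0)×C(18,6)/C(35,6)
= 1×18564/1623160 = 39/3410

P(X=0) = 39/3410 ≈ 1.14%


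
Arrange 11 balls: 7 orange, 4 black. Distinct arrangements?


11!/(7!×4!) = 330

330


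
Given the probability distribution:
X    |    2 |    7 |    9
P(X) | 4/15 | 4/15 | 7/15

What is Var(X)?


E[X] = 33/5
E[X²] = 779/15
Var(X) = E[X²] - (E[X])² = 779/15 - 1089/25 = 628/75

Var(X) = 628/75 ≈ 8.3733


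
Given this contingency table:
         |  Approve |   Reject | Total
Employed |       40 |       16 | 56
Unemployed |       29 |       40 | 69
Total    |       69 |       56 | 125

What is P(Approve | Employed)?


P(Approve | Employed) = 40/(40+16) = 40/56 = 5/7

P(Approve|Employed) = 5/7 ≈ 71.43%


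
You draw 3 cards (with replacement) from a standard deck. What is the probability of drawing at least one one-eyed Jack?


P(not a one-eyed Jack) = 50/52 = 25/26
P(none in 3 draws) = (25/26)^3 = 15625/17576
P(≥1 one-eyed Jack) = 1 - 15625/17576 = 1951/17576

P = 1951/17576 ≈ 11.10%


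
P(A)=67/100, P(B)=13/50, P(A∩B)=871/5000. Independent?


P(A)×P(B) = 871/5000
P(A∩B) = 871/5000
Equal ✓ → Independent

Yes, independent


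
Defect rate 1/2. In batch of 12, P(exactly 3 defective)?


Binomial: P(X=3) = C(12,3)×p^3×(1-p)^9
= 220 × 1/8 × 1/512 = 55/1024

P(X=3) = 55/1024 ≈ 5.37%


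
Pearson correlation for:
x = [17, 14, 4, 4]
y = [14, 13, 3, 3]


n=4, Σx=39, Σy=33, Σxy=444, Σx²=517, Σy²=383
r = (4×444 - 39×33)/√((4×517 - 39²)(4×383 - 33²))
= 489/√(547×443) = 489/√242321 ≈ 489/492.2611 ≈ 0.9934

r ≈ 0.9934


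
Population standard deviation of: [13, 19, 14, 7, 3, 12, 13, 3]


Mean = 84/8 = 21/2
  (13-21/2)²=25/4
  (19-21/2)²=289/4
  (14-21/2)²=49/4
  (7-21/2)²=49/4
  (3-21/2)²=225/4
  (12-21/2)²=9/4
  (13-21/2)²=25/4
  (3-21/2)²=225/4
Σ(x-μ)² = 224
σ² = 224/8 = 28

σ = √(28) ≈ 5.2915


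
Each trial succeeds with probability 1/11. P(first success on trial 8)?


Geometric: P(X=8) = (1-p)^(k-1)×p = (10/11)^7×1/11 = 10000000/214358881

P(X=8) = 10000000/214358881 ≈ 4.67%


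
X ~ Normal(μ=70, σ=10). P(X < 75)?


z = (75-70)/10 = 0.5
P(Z < 0.5) = 0.6915

P(X < 75) ≈ 0.6915


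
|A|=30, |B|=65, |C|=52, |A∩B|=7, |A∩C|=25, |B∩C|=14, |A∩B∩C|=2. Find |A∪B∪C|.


|A∪B∪C| = 30+65+52-7-25-14+2 = 103

|A∪B∪C| = 103


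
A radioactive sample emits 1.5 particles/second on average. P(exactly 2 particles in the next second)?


Poisson(λ=1.5): P(X=2) = e^(-λ)×λ^k/k!
= e^(-1.5) × 1.5^2 / 2!
≈ 0.2231301601 × 2.25 / 2 ≈ 0.251021

P(X=2) ≈ 0.251021 ≈ 25.10%


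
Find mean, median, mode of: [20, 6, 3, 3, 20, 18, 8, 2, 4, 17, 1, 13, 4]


Sorted: [1, 2, 3, 3, 4, 4, 6, 8, 13, 17, 18, 20, 20]
Mean = 119/13
Median = 6
Freq: {20: 2, 6: 1, 3: 2, 18: 1, 8: 1, 2: 1, 4: 2, 17: 1, 1: 1, 13: 1}
Mode: [3, 4, 20]

Mean=119/13, Median=6, Mode=[3, 4, 20]


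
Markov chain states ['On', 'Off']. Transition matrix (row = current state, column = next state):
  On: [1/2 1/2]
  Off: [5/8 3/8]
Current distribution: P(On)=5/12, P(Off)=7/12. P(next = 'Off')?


P(next=Off) = Σᵢ P(now=i)×P(i→Off)
= 5/12×1/2 + 7/12×3/8
= 5/24 + 7/32 = 41/96

P = 41/96 ≈ 0.4271


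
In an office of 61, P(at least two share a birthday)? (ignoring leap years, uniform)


P(all different) = Π(365-i)/365 for i=0..60
= 0.004911
P(match) = 1 - 0.004911 = 0.995089

P ≈ 0.9951 ≈ 99.51%


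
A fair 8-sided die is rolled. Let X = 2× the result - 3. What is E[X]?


E[die] = (1+8)/2 = 9/2
E[X] = 2×9/2 - 3 = 6

E[X] = 6


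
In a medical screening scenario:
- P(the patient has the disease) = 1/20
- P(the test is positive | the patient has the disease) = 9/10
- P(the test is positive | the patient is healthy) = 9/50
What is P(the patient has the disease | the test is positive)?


Using Bayes' theorem:
P(A|B) = P(B|A)·P(A) / P(B)

P(the test is positive) = 9/10 × 1/20 + 9/50 × 19/20
= 9/200 + 171/1000 = 27/125

P(the patient has the disease|the test is positive) = (9/200) / (27/125) = 5/24

P(the patient has the disease|the test is positive) = 5/24 ≈ 20.83%


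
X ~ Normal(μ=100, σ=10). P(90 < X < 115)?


z₁=(90-100)/10=-1.0, z₂=(115-100)/10=1.5
P = Φ(1.5) - Φ(-1.0) = 0.933193 - 0.158655 = 0.774538 ≈ 0.7745

P(90 < X < 115) ≈ 0.7745


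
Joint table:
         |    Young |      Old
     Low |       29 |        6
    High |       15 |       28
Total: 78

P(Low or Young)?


P(Low∨Young) = P(Low) + P(Young) - P(Low∧Young)
= (35 + 44 - 29)/78 = 50/78 = 25/39

P = 25/39 ≈ 64.10%


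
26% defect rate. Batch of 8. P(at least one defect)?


P(all good) = (37/50)^8 = 3512479453921/39062500000000
P(≥1 defect) = 35550020546079/39062500000000

P = 35550020546079/39062500000000 ≈ 91.01%


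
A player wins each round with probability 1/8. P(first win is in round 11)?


Geometric: P(X=11) = (1-p)^(k-1)×p = (7/8)^10×1/8 = 282475249/8589934592

P(X=11) = 282475249/8589934592 ≈ 3.29%
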